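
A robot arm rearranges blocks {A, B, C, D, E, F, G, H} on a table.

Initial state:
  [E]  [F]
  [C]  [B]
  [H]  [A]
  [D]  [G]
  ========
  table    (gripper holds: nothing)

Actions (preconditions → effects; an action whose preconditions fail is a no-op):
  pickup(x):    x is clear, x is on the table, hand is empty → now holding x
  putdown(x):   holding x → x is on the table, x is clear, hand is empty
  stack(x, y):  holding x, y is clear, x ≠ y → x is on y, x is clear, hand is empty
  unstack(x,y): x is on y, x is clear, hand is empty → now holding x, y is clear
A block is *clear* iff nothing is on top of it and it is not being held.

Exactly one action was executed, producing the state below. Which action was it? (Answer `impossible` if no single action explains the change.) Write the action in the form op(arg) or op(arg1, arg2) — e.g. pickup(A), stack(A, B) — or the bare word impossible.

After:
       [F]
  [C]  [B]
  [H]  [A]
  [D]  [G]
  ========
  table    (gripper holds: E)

target: towers=[D/H/C; G/A/B/F] holding=E
     unstack(E, C) → towers=[D/H/C; G/A/B/F] holding=E  ← match
     unstack(F, B) → towers=[D/H/C/E; G/A/B] holding=F

unstack(E, C)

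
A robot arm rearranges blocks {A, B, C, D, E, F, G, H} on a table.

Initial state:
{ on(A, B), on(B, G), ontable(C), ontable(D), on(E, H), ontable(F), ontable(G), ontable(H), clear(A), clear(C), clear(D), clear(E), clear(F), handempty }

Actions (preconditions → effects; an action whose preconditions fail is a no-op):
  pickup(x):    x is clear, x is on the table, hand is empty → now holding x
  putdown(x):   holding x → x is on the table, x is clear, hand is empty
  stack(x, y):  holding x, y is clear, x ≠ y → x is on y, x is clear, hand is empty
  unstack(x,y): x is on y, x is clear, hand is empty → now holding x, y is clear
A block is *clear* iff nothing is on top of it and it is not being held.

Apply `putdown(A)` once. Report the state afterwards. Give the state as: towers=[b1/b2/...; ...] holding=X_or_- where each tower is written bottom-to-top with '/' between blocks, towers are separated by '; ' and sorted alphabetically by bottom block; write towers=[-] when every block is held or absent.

towers=[C; D; F; G/B/A; H/E] holding=-

before: towers=[C; D; F; G/B/A; H/E] holding=-
pre[putdown(A)]: holding(A) ✗
holding(A) unmet → putdown(A) is a no-op
after:  towers=[C; D; F; G/B/A; H/E] holding=-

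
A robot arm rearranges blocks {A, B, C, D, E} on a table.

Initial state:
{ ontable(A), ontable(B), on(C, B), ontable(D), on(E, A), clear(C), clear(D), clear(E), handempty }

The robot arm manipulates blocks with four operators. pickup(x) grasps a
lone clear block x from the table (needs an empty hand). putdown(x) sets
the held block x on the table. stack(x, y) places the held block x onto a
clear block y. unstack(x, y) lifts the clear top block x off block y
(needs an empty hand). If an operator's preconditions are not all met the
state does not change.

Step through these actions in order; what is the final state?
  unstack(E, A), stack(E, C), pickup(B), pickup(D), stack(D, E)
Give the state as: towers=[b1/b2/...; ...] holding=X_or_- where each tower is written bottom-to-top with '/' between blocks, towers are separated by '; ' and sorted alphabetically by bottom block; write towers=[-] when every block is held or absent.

towers=[A; B/C/E/D] holding=-

step 1 (unstack(E, A)): towers=[A; B/C; D] holding=E
step 2 (stack(E, C)): towers=[A; B/C/E; D] holding=-
step 3 (pickup(B)) [no-op]: towers=[A; B/C/E; D] holding=-
step 4 (pickup(D)): towers=[A; B/C/E] holding=D
step 5 (stack(D, E)): towers=[A; B/C/E/D] holding=-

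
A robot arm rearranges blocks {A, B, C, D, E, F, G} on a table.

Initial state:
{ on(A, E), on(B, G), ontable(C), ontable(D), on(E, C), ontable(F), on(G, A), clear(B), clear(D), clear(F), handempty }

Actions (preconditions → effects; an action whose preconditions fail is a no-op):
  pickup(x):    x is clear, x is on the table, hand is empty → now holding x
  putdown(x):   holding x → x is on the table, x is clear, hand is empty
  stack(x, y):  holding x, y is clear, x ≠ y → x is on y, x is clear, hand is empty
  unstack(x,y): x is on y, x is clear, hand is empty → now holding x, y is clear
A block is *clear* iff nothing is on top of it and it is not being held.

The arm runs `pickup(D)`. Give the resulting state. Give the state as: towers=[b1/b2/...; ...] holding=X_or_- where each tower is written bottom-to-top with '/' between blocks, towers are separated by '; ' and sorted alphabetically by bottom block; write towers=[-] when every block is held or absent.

towers=[C/E/A/G/B; F] holding=D

before: towers=[C/E/A/G/B; D; F] holding=-
pre[pickup(D)]: clear(D) ✓, ontable(D) ✓, handempty ✓
all met → apply pickup(D)
after:  towers=[C/E/A/G/B; F] holding=D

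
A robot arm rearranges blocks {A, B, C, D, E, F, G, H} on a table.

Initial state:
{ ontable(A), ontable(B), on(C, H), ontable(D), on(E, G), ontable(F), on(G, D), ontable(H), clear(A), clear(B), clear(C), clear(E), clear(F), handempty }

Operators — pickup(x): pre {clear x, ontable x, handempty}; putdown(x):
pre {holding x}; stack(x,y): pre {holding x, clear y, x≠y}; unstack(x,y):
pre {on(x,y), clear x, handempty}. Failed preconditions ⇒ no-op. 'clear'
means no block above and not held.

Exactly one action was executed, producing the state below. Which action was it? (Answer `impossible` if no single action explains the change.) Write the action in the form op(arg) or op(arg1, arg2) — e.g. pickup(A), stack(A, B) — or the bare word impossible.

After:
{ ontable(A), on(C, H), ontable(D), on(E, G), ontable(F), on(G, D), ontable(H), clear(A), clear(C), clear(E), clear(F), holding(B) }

target: towers=[A; D/G/E; F; H/C] holding=B
         pickup(A) → towers=[B; D/G/E; F; H/C] holding=A
     unstack(E, G) → towers=[A; B; D/G; F; H/C] holding=E
         pickup(B) → towers=[A; D/G/E; F; H/C] holding=B  ← match
         pickup(F) → towers=[A; B; D/G/E; H/C] holding=F
     unstack(C, H) → towers=[A; B; D/G/E; F; H] holding=C

pickup(B)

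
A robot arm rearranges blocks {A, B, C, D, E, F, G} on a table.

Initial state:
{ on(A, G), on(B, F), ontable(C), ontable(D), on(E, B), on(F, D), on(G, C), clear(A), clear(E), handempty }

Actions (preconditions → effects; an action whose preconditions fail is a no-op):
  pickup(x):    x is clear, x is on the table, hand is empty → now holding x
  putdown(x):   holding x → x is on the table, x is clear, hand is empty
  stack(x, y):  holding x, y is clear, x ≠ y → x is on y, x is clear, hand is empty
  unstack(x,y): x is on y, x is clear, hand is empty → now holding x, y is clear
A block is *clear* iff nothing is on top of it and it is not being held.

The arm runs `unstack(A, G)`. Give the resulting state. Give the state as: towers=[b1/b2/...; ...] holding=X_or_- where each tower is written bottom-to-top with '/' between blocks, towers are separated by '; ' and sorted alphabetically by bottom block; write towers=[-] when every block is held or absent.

towers=[C/G; D/F/B/E] holding=A

before: towers=[C/G/A; D/F/B/E] holding=-
pre[unstack(A, G)]: on(A,G) ok, clear(A) ok, handempty ok
all met → apply unstack(A, G)
after:  towers=[C/G; D/F/B/E] holding=A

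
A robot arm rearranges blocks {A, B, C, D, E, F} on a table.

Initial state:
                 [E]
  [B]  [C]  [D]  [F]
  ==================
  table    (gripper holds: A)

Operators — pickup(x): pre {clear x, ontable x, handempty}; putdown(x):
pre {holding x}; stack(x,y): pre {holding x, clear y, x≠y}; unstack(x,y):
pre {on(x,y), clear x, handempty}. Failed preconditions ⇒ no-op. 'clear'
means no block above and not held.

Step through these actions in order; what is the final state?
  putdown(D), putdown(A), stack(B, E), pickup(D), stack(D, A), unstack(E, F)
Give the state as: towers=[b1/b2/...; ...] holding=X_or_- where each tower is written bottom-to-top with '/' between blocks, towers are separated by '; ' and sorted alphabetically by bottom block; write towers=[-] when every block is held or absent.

towers=[A/D; B; C; F] holding=E

step 1 (putdown(D)) [no-op]: towers=[B; C; D; F/E] holding=A
step 2 (putdown(A)): towers=[A; B; C; D; F/E] holding=-
step 3 (stack(B, E)) [no-op]: towers=[A; B; C; D; F/E] holding=-
step 4 (pickup(D)): towers=[A; B; C; F/E] holding=D
step 5 (stack(D, A)): towers=[A/D; B; C; F/E] holding=-
step 6 (unstack(E, F)): towers=[A/D; B; C; F] holding=E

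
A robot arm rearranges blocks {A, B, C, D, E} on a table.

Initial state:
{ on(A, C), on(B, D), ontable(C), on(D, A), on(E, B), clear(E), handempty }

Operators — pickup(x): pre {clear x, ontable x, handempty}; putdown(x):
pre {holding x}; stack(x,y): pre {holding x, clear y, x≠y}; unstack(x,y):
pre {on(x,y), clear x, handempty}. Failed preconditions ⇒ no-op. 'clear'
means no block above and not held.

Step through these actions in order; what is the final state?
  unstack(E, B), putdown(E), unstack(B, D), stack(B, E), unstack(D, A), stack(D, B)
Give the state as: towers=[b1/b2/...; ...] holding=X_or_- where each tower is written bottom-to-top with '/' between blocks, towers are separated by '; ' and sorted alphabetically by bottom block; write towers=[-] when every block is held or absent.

step 1 (unstack(E, B)): towers=[C/A/D/B] holding=E
step 2 (putdown(E)): towers=[C/A/D/B; E] holding=-
step 3 (unstack(B, D)): towers=[C/A/D; E] holding=B
step 4 (stack(B, E)): towers=[C/A/D; E/B] holding=-
step 5 (unstack(D, A)): towers=[C/A; E/B] holding=D
step 6 (stack(D, B)): towers=[C/A; E/B/D] holding=-

towers=[C/A; E/B/D] holding=-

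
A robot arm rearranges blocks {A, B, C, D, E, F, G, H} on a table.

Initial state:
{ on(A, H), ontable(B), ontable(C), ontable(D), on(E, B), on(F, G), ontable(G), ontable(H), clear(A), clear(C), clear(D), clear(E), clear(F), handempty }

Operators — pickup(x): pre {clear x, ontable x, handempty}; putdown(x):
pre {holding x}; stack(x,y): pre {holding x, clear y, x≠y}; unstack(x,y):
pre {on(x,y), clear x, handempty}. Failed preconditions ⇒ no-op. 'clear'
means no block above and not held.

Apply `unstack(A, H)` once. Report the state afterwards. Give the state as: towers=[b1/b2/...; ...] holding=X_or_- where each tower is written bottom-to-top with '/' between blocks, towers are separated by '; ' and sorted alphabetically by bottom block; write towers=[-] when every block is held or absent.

towers=[B/E; C; D; G/F; H] holding=A

before: towers=[B/E; C; D; G/F; H/A] holding=-
pre[unstack(A, H)]: on(A,H) yes, clear(A) yes, handempty yes
all met → apply unstack(A, H)
after:  towers=[B/E; C; D; G/F; H] holding=A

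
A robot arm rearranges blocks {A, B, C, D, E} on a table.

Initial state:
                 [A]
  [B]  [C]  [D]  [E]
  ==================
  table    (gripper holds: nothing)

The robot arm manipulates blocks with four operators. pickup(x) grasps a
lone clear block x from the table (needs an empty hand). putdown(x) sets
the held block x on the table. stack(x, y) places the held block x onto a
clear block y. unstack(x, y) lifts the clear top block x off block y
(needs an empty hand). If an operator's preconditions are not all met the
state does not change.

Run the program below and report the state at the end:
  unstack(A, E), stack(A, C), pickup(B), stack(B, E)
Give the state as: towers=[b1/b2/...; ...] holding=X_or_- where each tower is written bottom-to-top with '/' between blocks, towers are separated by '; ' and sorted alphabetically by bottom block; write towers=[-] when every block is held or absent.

towers=[C/A; D; E/B] holding=-

step 1 (unstack(A, E)): towers=[B; C; D; E] holding=A
step 2 (stack(A, C)): towers=[B; C/A; D; E] holding=-
step 3 (pickup(B)): towers=[C/A; D; E] holding=B
step 4 (stack(B, E)): towers=[C/A; D; E/B] holding=-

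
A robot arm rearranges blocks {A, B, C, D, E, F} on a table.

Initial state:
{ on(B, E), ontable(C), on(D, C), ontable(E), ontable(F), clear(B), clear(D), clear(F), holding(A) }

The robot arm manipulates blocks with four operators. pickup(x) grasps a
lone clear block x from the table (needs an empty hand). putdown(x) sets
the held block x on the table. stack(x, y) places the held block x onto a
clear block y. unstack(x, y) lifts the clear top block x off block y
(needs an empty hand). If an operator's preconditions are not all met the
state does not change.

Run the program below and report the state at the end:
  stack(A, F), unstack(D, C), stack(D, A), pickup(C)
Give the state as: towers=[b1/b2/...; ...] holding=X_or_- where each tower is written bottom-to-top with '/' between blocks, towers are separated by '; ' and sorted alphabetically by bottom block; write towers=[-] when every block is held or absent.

towers=[E/B; F/A/D] holding=C

step 1 (stack(A, F)): towers=[C/D; E/B; F/A] holding=-
step 2 (unstack(D, C)): towers=[C; E/B; F/A] holding=D
step 3 (stack(D, A)): towers=[C; E/B; F/A/D] holding=-
step 4 (pickup(C)): towers=[E/B; F/A/D] holding=C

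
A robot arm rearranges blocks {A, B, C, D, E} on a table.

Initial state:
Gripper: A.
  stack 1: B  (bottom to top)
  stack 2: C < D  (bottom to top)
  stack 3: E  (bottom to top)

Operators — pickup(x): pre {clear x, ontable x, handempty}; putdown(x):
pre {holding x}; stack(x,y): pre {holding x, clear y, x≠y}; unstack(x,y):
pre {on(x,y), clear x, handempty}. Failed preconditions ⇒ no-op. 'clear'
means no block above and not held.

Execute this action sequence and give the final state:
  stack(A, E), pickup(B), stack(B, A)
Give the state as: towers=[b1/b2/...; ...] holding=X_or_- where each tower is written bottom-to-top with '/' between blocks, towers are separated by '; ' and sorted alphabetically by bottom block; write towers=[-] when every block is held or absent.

step 1 (stack(A, E)): towers=[B; C/D; E/A] holding=-
step 2 (pickup(B)): towers=[C/D; E/A] holding=B
step 3 (stack(B, A)): towers=[C/D; E/A/B] holding=-

towers=[C/D; E/A/B] holding=-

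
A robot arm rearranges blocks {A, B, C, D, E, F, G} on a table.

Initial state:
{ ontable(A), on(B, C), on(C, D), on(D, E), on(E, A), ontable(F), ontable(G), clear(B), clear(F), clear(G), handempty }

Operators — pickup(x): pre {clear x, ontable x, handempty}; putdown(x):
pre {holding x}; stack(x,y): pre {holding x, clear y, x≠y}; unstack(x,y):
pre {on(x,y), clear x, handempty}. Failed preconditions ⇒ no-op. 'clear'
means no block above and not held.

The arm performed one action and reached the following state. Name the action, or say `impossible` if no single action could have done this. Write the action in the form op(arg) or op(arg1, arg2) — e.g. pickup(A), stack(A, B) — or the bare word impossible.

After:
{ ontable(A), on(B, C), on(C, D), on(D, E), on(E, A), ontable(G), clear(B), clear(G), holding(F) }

target: towers=[A/E/D/C/B; G] holding=F
     unstack(B, C) → towers=[A/E/D/C; F; G] holding=B
         pickup(F) → towers=[A/E/D/C/B; G] holding=F  ← match
         pickup(G) → towers=[A/E/D/C/B; F] holding=G

pickup(F)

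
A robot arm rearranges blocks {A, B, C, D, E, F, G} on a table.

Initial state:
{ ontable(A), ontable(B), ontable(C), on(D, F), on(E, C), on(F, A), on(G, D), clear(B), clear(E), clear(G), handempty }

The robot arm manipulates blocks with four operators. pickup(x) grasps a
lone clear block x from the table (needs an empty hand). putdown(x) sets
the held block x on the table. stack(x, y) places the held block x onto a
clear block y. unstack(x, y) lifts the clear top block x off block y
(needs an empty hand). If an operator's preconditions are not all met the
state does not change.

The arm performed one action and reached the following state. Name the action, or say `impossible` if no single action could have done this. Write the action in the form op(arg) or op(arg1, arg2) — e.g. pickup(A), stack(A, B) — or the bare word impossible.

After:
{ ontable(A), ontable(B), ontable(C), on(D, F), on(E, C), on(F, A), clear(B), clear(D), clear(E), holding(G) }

unstack(G, D)

target: towers=[A/F/D; B; C/E] holding=G
         pickup(B) → towers=[A/F/D/G; C/E] holding=B
     unstack(G, D) → towers=[A/F/D; B; C/E] holding=G  ← match
     unstack(E, C) → towers=[A/F/D/G; B; C] holding=E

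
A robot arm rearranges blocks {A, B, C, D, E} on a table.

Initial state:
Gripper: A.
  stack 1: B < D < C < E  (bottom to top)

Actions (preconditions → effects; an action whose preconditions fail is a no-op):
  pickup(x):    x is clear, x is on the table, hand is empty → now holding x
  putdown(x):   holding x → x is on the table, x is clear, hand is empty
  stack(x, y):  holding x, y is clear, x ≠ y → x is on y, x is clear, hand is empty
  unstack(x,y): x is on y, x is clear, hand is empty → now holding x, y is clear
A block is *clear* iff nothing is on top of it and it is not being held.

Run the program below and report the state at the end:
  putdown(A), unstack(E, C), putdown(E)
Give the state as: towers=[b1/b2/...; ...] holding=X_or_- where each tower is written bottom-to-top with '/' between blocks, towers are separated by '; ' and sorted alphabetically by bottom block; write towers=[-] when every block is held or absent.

step 1 (putdown(A)): towers=[A; B/D/C/E] holding=-
step 2 (unstack(E, C)): towers=[A; B/D/C] holding=E
step 3 (putdown(E)): towers=[A; B/D/C; E] holding=-

towers=[A; B/D/C; E] holding=-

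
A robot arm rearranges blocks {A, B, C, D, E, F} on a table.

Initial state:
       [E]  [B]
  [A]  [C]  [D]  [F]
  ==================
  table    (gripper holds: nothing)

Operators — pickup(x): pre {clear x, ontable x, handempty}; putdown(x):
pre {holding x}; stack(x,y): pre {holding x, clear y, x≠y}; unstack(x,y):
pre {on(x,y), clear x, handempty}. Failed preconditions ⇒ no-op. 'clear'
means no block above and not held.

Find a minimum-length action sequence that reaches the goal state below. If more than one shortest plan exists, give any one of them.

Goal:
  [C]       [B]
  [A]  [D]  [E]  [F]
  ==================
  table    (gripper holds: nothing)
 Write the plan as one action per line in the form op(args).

step 1 (unstack(E, C)): towers=[A; C; D/B; F] holding=E
step 2 (putdown(E)): towers=[A; C; D/B; E; F] holding=-
step 3 (unstack(B, D)): towers=[A; C; D; E; F] holding=B
step 4 (stack(B, E)): towers=[A; C; D; E/B; F] holding=-
step 5 (pickup(C)): towers=[A; D; E/B; F] holding=C
step 6 (stack(C, A)): towers=[A/C; D; E/B; F] holding=-
goal check: towers=[A/C; D; E/B; F] holding=- — reached (length 6, optimal by BFS)

unstack(E, C)
putdown(E)
unstack(B, D)
stack(B, E)
pickup(C)
stack(C, A)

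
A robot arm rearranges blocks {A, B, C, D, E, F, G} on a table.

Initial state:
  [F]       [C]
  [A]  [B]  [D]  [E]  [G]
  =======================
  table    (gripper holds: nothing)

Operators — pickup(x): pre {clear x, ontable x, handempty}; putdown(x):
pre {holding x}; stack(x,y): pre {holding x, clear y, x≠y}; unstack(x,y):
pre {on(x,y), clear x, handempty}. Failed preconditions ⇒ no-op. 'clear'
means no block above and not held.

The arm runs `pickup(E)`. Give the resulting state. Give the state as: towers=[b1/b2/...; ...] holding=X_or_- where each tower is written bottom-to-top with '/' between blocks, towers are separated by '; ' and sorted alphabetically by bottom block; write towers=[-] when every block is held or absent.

before: towers=[A/F; B; D/C; E; G] holding=-
pre[pickup(E)]: clear(E) ✓, ontable(E) ✓, handempty ✓
all met → apply pickup(E)
after:  towers=[A/F; B; D/C; G] holding=E

towers=[A/F; B; D/C; G] holding=E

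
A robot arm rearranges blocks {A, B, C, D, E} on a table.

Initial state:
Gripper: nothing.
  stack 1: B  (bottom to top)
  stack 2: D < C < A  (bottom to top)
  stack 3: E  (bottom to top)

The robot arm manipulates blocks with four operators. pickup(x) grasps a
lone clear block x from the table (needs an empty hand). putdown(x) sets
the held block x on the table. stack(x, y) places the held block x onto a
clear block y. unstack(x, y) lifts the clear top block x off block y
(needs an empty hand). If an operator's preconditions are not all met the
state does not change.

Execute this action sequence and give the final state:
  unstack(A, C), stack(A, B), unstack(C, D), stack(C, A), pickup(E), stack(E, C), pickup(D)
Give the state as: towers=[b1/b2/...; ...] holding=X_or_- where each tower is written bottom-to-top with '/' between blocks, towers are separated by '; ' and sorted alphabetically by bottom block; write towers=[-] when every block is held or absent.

towers=[B/A/C/E] holding=D

step 1 (unstack(A, C)): towers=[B; D/C; E] holding=A
step 2 (stack(A, B)): towers=[B/A; D/C; E] holding=-
step 3 (unstack(C, D)): towers=[B/A; D; E] holding=C
step 4 (stack(C, A)): towers=[B/A/C; D; E] holding=-
step 5 (pickup(E)): towers=[B/A/C; D] holding=E
step 6 (stack(E, C)): towers=[B/A/C/E; D] holding=-
step 7 (pickup(D)): towers=[B/A/C/E] holding=D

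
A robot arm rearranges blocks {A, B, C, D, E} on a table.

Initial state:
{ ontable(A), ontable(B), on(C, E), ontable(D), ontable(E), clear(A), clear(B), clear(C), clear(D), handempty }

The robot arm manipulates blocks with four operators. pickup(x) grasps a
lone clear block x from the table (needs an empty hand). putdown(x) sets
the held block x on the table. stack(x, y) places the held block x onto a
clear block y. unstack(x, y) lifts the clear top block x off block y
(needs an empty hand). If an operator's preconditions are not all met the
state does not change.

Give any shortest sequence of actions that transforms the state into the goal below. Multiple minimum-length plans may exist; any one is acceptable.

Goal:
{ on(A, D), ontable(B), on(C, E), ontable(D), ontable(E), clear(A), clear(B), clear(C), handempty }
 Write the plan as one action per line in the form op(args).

pickup(A)
stack(A, D)

step 1 (pickup(A)): towers=[B; D; E/C] holding=A
step 2 (stack(A, D)): towers=[B; D/A; E/C] holding=-
goal check: towers=[B; D/A; E/C] holding=- — reached (length 2, optimal by BFS)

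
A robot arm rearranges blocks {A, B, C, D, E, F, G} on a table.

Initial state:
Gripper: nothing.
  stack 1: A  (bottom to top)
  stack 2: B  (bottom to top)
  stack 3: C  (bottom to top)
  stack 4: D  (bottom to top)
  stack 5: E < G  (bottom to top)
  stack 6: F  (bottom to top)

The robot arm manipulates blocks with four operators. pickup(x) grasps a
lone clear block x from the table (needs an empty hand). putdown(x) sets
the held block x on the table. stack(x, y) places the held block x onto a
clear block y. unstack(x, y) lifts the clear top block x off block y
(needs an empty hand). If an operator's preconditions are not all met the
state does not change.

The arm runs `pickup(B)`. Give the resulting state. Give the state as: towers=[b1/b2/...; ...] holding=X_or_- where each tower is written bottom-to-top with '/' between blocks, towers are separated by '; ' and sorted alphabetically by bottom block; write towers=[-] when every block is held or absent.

before: towers=[A; B; C; D; E/G; F] holding=-
pre[pickup(B)]: clear(B) ✓, ontable(B) ✓, handempty ✓
all met → apply pickup(B)
after:  towers=[A; C; D; E/G; F] holding=B

towers=[A; C; D; E/G; F] holding=B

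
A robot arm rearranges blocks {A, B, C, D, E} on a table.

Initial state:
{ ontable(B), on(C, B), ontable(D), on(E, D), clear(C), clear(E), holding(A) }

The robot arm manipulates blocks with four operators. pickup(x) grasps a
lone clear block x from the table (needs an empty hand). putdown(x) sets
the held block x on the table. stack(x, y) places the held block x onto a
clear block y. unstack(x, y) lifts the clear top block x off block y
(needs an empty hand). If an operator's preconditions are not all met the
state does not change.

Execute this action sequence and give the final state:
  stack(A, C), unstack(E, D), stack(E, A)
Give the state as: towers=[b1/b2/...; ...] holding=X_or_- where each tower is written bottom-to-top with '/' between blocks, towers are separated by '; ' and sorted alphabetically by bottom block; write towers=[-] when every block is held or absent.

towers=[B/C/A/E; D] holding=-

step 1 (stack(A, C)): towers=[B/C/A; D/E] holding=-
step 2 (unstack(E, D)): towers=[B/C/A; D] holding=E
step 3 (stack(E, A)): towers=[B/C/A/E; D] holding=-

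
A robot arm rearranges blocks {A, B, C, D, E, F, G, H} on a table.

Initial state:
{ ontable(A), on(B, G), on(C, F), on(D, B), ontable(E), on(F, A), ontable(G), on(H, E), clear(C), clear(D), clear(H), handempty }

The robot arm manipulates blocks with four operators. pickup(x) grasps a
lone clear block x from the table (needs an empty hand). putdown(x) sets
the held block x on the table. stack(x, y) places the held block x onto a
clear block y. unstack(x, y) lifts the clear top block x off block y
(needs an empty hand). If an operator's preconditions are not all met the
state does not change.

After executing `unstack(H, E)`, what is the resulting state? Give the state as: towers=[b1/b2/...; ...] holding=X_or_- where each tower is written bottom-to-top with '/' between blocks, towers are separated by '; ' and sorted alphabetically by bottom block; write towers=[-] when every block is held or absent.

towers=[A/F/C; E; G/B/D] holding=H

before: towers=[A/F/C; E/H; G/B/D] holding=-
pre[unstack(H, E)]: on(H,E) ✓, clear(H) ✓, handempty ✓
all met → apply unstack(H, E)
after:  towers=[A/F/C; E; G/B/D] holding=H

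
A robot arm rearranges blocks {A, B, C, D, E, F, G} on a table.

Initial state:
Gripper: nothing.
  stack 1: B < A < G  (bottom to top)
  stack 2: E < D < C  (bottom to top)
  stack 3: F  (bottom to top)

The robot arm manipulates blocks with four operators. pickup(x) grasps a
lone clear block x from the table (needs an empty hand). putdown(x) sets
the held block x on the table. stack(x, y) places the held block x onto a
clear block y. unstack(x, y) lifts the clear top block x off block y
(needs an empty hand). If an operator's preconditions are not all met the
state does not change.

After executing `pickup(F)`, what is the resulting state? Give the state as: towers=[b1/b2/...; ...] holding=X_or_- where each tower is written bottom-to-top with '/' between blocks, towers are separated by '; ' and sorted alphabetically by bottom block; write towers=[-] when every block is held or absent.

before: towers=[B/A/G; E/D/C; F] holding=-
pre[pickup(F)]: clear(F) yes, ontable(F) yes, handempty yes
all met → apply pickup(F)
after:  towers=[B/A/G; E/D/C] holding=F

towers=[B/A/G; E/D/C] holding=F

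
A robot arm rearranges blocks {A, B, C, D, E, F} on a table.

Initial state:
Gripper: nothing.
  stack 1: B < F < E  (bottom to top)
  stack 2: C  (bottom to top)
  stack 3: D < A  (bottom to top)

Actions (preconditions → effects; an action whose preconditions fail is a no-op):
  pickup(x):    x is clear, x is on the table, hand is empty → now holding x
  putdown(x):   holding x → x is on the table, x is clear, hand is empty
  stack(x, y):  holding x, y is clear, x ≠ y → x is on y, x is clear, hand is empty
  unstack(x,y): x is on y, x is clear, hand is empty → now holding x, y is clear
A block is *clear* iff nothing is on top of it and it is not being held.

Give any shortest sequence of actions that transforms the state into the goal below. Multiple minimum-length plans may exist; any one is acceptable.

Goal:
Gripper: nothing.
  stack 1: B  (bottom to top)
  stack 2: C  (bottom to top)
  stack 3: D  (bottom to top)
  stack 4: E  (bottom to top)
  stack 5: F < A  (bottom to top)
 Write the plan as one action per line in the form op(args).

step 1 (unstack(E, F)): towers=[B/F; C; D/A] holding=E
step 2 (putdown(E)): towers=[B/F; C; D/A; E] holding=-
step 3 (unstack(F, B)): towers=[B; C; D/A; E] holding=F
step 4 (putdown(F)): towers=[B; C; D/A; E; F] holding=-
step 5 (unstack(A, D)): towers=[B; C; D; E; F] holding=A
step 6 (stack(A, F)): towers=[B; C; D; E; F/A] holding=-
goal check: towers=[B; C; D; E; F/A] holding=- — reached (length 6, optimal by BFS)

unstack(E, F)
putdown(E)
unstack(F, B)
putdown(F)
unstack(A, D)
stack(A, F)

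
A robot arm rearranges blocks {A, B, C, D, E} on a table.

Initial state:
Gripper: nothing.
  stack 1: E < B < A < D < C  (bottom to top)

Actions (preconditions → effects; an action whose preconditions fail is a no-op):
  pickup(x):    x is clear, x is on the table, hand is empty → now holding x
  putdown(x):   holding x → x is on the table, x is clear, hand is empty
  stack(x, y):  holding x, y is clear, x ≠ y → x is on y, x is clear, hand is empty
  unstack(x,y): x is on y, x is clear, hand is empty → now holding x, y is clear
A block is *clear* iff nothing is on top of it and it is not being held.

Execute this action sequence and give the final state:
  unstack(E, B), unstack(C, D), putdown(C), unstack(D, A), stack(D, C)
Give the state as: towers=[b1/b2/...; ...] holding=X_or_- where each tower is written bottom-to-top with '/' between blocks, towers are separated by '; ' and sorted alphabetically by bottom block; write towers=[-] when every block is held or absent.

step 1 (unstack(E, B)) [no-op]: towers=[E/B/A/D/C] holding=-
step 2 (unstack(C, D)): towers=[E/B/A/D] holding=C
step 3 (putdown(C)): towers=[C; E/B/A/D] holding=-
step 4 (unstack(D, A)): towers=[C; E/B/A] holding=D
step 5 (stack(D, C)): towers=[C/D; E/B/A] holding=-

towers=[C/D; E/B/A] holding=-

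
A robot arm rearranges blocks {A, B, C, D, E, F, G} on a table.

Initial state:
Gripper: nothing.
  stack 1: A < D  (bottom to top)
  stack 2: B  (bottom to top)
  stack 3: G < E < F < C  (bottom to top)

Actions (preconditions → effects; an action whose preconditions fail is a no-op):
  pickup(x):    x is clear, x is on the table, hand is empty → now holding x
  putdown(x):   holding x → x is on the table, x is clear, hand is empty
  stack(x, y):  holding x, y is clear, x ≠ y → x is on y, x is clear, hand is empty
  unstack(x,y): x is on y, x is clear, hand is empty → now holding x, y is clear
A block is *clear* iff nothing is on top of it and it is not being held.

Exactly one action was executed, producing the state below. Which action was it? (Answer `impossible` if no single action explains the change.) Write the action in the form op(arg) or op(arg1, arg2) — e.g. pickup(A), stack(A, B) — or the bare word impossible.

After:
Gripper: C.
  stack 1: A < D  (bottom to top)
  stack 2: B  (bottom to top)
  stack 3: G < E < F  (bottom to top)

target: towers=[A/D; B; G/E/F] holding=C
         pickup(B) → towers=[A/D; G/E/F/C] holding=B
     unstack(D, A) → towers=[A; B; G/E/F/C] holding=D
     unstack(C, F) → towers=[A/D; B; G/E/F] holding=C  ← match

unstack(C, F)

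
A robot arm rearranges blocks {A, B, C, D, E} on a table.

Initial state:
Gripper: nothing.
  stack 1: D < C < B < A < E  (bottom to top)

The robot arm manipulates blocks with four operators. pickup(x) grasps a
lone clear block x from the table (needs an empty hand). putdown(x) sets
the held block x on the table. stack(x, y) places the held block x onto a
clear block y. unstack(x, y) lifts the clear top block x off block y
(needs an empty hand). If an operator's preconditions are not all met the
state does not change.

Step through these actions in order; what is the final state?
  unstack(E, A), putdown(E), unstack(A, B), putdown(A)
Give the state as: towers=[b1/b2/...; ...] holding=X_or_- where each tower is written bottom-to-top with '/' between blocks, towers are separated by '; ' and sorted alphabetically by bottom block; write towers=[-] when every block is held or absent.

towers=[A; D/C/B; E] holding=-

step 1 (unstack(E, A)): towers=[D/C/B/A] holding=E
step 2 (putdown(E)): towers=[D/C/B/A; E] holding=-
step 3 (unstack(A, B)): towers=[D/C/B; E] holding=A
step 4 (putdown(A)): towers=[A; D/C/B; E] holding=-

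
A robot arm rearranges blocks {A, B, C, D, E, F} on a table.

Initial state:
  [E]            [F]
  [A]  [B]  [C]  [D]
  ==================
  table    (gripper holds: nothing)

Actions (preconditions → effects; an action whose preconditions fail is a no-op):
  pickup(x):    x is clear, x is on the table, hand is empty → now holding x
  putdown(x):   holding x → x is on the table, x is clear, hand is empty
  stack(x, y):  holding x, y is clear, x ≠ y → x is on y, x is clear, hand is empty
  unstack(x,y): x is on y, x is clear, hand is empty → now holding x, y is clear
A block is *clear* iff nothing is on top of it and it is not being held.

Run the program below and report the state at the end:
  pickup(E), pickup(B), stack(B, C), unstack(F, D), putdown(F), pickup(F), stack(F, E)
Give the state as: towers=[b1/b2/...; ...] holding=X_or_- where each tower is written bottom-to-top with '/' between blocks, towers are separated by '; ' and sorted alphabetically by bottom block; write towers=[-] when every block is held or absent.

step 1 (pickup(E)) [no-op]: towers=[A/E; B; C; D/F] holding=-
step 2 (pickup(B)): towers=[A/E; C; D/F] holding=B
step 3 (stack(B, C)): towers=[A/E; C/B; D/F] holding=-
step 4 (unstack(F, D)): towers=[A/E; C/B; D] holding=F
step 5 (putdown(F)): towers=[A/E; C/B; D; F] holding=-
step 6 (pickup(F)): towers=[A/E; C/B; D] holding=F
step 7 (stack(F, E)): towers=[A/E/F; C/B; D] holding=-

towers=[A/E/F; C/B; D] holding=-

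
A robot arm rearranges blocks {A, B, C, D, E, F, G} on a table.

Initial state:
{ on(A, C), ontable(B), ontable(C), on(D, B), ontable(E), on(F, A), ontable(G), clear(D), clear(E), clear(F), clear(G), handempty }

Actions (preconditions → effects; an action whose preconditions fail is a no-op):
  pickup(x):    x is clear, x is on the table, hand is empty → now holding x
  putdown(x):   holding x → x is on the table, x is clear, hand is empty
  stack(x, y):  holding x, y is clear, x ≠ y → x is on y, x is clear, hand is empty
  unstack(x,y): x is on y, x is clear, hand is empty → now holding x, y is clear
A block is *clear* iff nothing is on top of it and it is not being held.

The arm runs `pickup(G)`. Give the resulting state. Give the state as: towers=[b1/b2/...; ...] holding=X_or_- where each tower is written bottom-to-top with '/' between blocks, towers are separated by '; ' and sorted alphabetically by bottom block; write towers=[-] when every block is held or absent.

before: towers=[B/D; C/A/F; E; G] holding=-
pre[pickup(G)]: clear(G) ok, ontable(G) ok, handempty ok
all met → apply pickup(G)
after:  towers=[B/D; C/A/F; E] holding=G

towers=[B/D; C/A/F; E] holding=G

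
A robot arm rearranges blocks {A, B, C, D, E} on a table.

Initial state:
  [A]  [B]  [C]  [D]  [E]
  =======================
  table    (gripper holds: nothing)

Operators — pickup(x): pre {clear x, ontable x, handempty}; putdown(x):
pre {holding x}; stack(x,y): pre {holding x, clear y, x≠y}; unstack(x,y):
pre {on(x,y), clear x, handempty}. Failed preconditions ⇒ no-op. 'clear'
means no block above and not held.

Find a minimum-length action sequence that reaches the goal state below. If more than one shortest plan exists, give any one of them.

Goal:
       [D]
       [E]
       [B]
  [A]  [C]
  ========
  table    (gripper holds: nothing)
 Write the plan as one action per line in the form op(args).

pickup(B)
stack(B, C)
pickup(E)
stack(E, B)
pickup(D)
stack(D, E)

step 1 (pickup(B)): towers=[A; C; D; E] holding=B
step 2 (stack(B, C)): towers=[A; C/B; D; E] holding=-
step 3 (pickup(E)): towers=[A; C/B; D] holding=E
step 4 (stack(E, B)): towers=[A; C/B/E; D] holding=-
step 5 (pickup(D)): towers=[A; C/B/E] holding=D
step 6 (stack(D, E)): towers=[A; C/B/E/D] holding=-
goal check: towers=[A; C/B/E/D] holding=- — reached (length 6, optimal by BFS)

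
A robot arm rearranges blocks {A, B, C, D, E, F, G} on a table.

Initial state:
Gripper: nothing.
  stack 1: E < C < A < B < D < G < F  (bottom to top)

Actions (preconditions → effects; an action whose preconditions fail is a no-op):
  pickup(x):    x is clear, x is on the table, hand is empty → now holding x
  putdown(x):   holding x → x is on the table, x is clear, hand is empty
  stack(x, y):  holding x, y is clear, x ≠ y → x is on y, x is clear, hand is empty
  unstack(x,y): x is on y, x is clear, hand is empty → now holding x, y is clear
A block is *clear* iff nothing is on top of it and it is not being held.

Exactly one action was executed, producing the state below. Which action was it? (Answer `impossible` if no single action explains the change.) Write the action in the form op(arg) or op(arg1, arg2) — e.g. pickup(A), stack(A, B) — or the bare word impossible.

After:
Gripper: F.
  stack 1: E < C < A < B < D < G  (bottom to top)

unstack(F, G)

target: towers=[E/C/A/B/D/G] holding=F
     unstack(F, G) → towers=[E/C/A/B/D/G] holding=F  ← match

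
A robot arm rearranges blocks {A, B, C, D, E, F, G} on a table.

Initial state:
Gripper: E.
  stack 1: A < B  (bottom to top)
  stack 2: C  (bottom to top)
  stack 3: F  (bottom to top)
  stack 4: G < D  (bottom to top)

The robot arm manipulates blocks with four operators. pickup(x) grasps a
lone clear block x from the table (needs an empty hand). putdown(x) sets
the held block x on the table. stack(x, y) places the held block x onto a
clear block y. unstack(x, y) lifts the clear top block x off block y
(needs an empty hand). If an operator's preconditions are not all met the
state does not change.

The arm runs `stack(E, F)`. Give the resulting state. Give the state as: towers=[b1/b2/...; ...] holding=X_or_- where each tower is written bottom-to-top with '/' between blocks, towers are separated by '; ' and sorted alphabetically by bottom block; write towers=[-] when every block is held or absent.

before: towers=[A/B; C; F; G/D] holding=E
pre[stack(E, F)]: holding(E) yes, clear(F) yes, E≠F yes
all met → apply stack(E, F)
after:  towers=[A/B; C; F/E; G/D] holding=-

towers=[A/B; C; F/E; G/D] holding=-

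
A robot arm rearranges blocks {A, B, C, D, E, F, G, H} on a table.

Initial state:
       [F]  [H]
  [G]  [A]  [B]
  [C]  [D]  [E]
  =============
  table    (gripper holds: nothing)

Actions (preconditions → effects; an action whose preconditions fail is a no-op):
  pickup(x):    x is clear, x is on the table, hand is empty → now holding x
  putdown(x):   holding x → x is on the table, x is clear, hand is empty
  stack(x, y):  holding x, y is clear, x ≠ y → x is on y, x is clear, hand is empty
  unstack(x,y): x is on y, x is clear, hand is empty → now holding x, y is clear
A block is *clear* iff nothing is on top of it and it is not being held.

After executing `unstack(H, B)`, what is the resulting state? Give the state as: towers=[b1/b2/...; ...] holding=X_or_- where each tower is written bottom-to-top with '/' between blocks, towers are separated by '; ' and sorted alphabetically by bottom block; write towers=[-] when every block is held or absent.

towers=[C/G; D/A/F; E/B] holding=H

before: towers=[C/G; D/A/F; E/B/H] holding=-
pre[unstack(H, B)]: on(H,B) ok, clear(H) ok, handempty ok
all met → apply unstack(H, B)
after:  towers=[C/G; D/A/F; E/B] holding=H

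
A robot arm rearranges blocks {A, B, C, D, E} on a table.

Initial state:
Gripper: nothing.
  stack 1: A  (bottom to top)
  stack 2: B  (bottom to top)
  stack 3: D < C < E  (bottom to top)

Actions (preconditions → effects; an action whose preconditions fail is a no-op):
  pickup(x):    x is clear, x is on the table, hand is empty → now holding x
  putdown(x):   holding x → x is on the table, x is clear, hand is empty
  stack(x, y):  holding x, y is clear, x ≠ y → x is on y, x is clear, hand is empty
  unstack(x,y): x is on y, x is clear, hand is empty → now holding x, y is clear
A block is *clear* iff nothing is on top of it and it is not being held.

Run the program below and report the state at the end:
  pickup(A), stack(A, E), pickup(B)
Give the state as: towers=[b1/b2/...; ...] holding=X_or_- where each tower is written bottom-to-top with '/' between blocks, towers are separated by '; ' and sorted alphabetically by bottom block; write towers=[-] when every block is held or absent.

towers=[D/C/E/A] holding=B

step 1 (pickup(A)): towers=[B; D/C/E] holding=A
step 2 (stack(A, E)): towers=[B; D/C/E/A] holding=-
step 3 (pickup(B)): towers=[D/C/E/A] holding=B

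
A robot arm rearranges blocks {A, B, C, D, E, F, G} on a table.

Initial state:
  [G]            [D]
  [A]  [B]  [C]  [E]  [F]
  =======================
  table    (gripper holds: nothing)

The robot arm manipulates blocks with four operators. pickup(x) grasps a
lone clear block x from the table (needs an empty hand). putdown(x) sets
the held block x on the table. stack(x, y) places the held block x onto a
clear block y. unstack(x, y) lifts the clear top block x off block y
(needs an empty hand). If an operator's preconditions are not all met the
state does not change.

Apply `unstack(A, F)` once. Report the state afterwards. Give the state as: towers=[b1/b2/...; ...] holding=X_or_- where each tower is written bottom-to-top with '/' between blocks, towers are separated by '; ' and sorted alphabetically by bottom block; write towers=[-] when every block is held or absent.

before: towers=[A/G; B; C; E/D; F] holding=-
pre[unstack(A, F)]: on(A,F) ✗, clear(A) ✗, handempty ✓
on(A,F), clear(A) unmet → unstack(A, F) is a no-op
after:  towers=[A/G; B; C; E/D; F] holding=-

towers=[A/G; B; C; E/D; F] holding=-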